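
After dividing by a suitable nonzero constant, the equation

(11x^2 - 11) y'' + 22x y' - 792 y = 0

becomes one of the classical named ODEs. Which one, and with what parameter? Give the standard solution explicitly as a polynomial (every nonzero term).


All three coefficients share the factor -11; dividing through by -11 gives  (1 - x^2) y'' - 2x y' + 72 y = 0.
This matches the Legendre equation (1 - x^2) y'' - 2x y' + n(n+1) y = 0 (note the -2x y' term) with n(n+1) = 72, so n = 8; the polynomial solution is P_8(x).
With y = sum_k a_k x^k, matching x^k gives (k+2)(k+1) a_{k+2} = [k(k+1) - n(n+1)] a_k = (k - 8)(k + 9) a_k. The right side vanishes at k = 8, so the series with the parity of 8 terminates at degree 8.
Standard normalization (P_n(1) = 1): leading coefficient (2n)!/(2^n (n!)^2) = 20922789888000/(256*1625702400) = 6435/128, so a_8 = 6435/128. Work downward with a_k = (k+1)(k+2) a_{k+2} / ((k - 8)(k + 9)):
  a_6 = (7)(8)(6435/128) / ((6 - 8)(6 + 9)) = (45045/16)/(-30) = -3003/32
  a_4 = (5)(6)(-3003/32) / ((4 - 8)(4 + 9)) = (-45045/16)/(-52) = 3465/64
  a_2 = (3)(4)(3465/64) / ((2 - 8)(2 + 9)) = (10395/16)/(-66) = -315/32
  a_0 = (1)(2)(-315/32) / ((0 - 8)(0 + 9)) = (-315/16)/(-72) = 35/128
Hence P_8(x) = 6435 x^8/128 - 3003 x^6/32 + 3465 x^4/64 - 315 x^2/32 + 35/128.

P_8(x); series = 6435 x^8/128 - 3003 x^6/32 + 3465 x^4/64 - 315 x^2/32 + 35/128


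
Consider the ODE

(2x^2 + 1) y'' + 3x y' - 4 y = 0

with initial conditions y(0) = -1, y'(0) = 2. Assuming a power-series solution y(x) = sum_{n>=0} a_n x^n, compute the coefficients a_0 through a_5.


Ansatz: y(x) = sum_{n>=0} a_n x^n, so y'(x) = sum_{n>=1} n a_n x^(n-1) and y''(x) = sum_{n>=2} n(n-1) a_n x^(n-2).
Substitute into P(x) y'' + Q(x) y' + R(x) y = 0 with P(x) = 2x^2 + 1, Q(x) = 3x, R(x) = -4, and match powers of x.
Initial conditions: a_0 = -1, a_1 = 2.
Setting the coefficient of each power of x to zero and solving order by order (substituting the coefficients already found):
  x^0: 2 a_2 - 4 a_0 = 0  ->  2 a_2 = 4 a_0 = -4  ->  a_2 = -2
  x^1: 6 a_3 - a_1 = 0  ->  6 a_3 = a_1 = 2  ->  a_3 = 1/3
  x^2: 12 a_4 + 6 a_2 = 0  ->  12 a_4 = -6 a_2 = 12  ->  a_4 = 1
  x^3: 20 a_5 + 17 a_3 = 0  ->  20 a_5 = -17 a_3 = -17/3  ->  a_5 = -17/60
Truncated series: y(x) = -1 + 2 x - 2 x^2 + (1/3) x^3 + x^4 - (17/60) x^5 + O(x^6).

a_0 = -1; a_1 = 2; a_2 = -2; a_3 = 1/3; a_4 = 1; a_5 = -17/60


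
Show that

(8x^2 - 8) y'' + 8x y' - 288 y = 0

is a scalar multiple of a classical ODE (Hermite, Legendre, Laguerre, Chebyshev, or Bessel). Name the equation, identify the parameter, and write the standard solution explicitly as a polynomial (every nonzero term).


All three coefficients share the factor -8; dividing through by -8 gives  (1 - x^2) y'' - x y' + 36 y = 0.
This matches the Chebyshev equation (1 - x^2) y'' - x y' + n^2 y = 0 (note the -x y' term, not -2x y') with n^2 = 36, so n = 6; the polynomial solution is T_6(x).
With y = sum_k a_k x^k, matching x^k gives (k+2)(k+1) a_{k+2} = (k^2 - n^2) a_k = (k - 6)(k + 6) a_k. The right side vanishes at k = 6, so the series with the parity of 6 terminates at degree 6.
Standard normalization: leading coefficient of T_n is 2^(n-1), so a_6 = 2^5 = 32. Work downward with a_k = (k+1)(k+2) a_{k+2} / ((k - 6)(k + 6)):
  a_4 = (5)(6)(32) / ((4 - 6)(4 + 6)) = 960/(-20) = -48
  a_2 = (3)(4)(-48) / ((2 - 6)(2 + 6)) = -576/(-32) = 18
  a_0 = (1)(2)(18) / ((0 - 6)(0 + 6)) = 36/(-36) = -1
Hence T_6(x) = 32 x^6 - 48 x^4 + 18 x^2 - 1.

T_6(x); series = 32 x^6 - 48 x^4 + 18 x^2 - 1


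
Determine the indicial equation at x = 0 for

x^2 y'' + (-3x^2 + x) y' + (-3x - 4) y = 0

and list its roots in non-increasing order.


Divide by x^2 to reach normal form y'' + P_1(x) y' + P_2(x) y = 0 with P_1(x) = -3 + 1/x and P_2(x) = -3/x - 4/x^2.
x = 0 is a singular point because the y'-coefficient -3 + 1/x has a pole at x = 0 and the y-coefficient -3/x - 4/x^2 has a pole at x = 0.
It is a regular singular point because x P_1(x) = p(x) = 1 - 3x and x^2 P_2(x) = q(x) = -3x - 4 are polynomials, hence analytic at x = 0.
p(0) = 1,  q(0) = -4.
Indicial equation: r(r-1) + p(0) r + q(0) = 0, i.e. r^2 + (p(0) - 1) r + q(0) = 0, i.e. r^2 - 4 = 0.
Discriminant: (0)^2 - 4(-4) = 16, so r = (0 ± 4)/2.
Solving: r_1 = 2, r_2 = -2.

indicial: r^2 - 4 = 0; roots r_1 = 2, r_2 = -2


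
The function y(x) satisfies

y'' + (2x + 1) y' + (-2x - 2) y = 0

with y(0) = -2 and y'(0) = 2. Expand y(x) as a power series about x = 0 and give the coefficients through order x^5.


Ansatz: y(x) = sum_{n>=0} a_n x^n, so y'(x) = sum_{n>=1} n a_n x^(n-1) and y''(x) = sum_{n>=2} n(n-1) a_n x^(n-2).
Substitute into P(x) y'' + Q(x) y' + R(x) y = 0 with P(x) = 1, Q(x) = 2x + 1, R(x) = -2x - 2, and match powers of x.
Initial conditions: a_0 = -2, a_1 = 2.
Setting the coefficient of each power of x to zero and solving order by order (substituting the coefficients already found):
  x^0: 2 a_2 + a_1 - 2 a_0 = 0  ->  2 a_2 = -a_1 + 2 a_0 = -6  ->  a_2 = -3
  x^1: 6 a_3 + 2 a_2 - 2 a_0 = 0  ->  6 a_3 = -2 a_2 + 2 a_0 = 2  ->  a_3 = 1/3
  x^2: 12 a_4 + 3 a_3 + 2 a_2 - 2 a_1 = 0  ->  12 a_4 = -3 a_3 - 2 a_2 + 2 a_1 = 9  ->  a_4 = 3/4
  x^3: 20 a_5 + 4 a_4 + 4 a_3 - 2 a_2 = 0  ->  20 a_5 = -4 a_4 - 4 a_3 + 2 a_2 = -31/3  ->  a_5 = -31/60
Truncated series: y(x) = -2 + 2 x - 3 x^2 + (1/3) x^3 + (3/4) x^4 - (31/60) x^5 + O(x^6).

a_0 = -2; a_1 = 2; a_2 = -3; a_3 = 1/3; a_4 = 3/4; a_5 = -31/60


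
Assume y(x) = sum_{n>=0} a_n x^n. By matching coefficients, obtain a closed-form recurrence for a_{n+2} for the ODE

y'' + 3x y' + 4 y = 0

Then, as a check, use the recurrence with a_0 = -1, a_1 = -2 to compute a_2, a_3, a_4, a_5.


Substitute y = sum_n a_n x^n.
y''(x) has coefficient (n+2)(n+1) a_{n+2} at x^n;
3 x y'(x) has coefficient 3 n a_n at x^n (shift);
4 y(x) has coefficient 4 a_n at x^n.
Matching x^n: (n+2)(n+1) a_{n+2} + (3n + 4) a_n = 0.
Thus a_{n+2} = (-3n - 4) / ((n+1)(n+2)) * a_n.

Check with a_0 = -1, a_1 = -2 (apply the recurrence for n = 0, 1, 2, 3): a_0 = -1, a_1 = -2, a_2 = 2, a_3 = 7/3, a_4 = -5/3, a_5 = -91/60.

a_(n+2) = (-3n - 4) / ((n+1)(n+2)) * a_n; check: a_0 = -1, a_1 = -2, a_2 = 2, a_3 = 7/3, a_4 = -5/3, a_5 = -91/60


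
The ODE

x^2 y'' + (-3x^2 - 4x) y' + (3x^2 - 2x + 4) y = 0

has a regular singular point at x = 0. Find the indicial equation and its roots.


Divide by x^2 to reach normal form y'' + P_1(x) y' + P_2(x) y = 0 with P_1(x) = -3 - 4/x and P_2(x) = 3 - 2/x + 4/x^2.
x = 0 is a singular point because the y'-coefficient -3 - 4/x has a pole at x = 0 and the y-coefficient 3 - 2/x + 4/x^2 has a pole at x = 0.
It is a regular singular point because x P_1(x) = p(x) = -3x - 4 and x^2 P_2(x) = q(x) = 3x^2 - 2x + 4 are polynomials, hence analytic at x = 0.
p(0) = -4,  q(0) = 4.
Indicial equation: r(r-1) + p(0) r + q(0) = 0, i.e. r^2 + (p(0) - 1) r + q(0) = 0, i.e. r^2 - 5 r + 4 = 0.
Discriminant: (-5)^2 - 4(4) = 9, so r = (5 ± 3)/2.
Solving: r_1 = 4, r_2 = 1.

indicial: r^2 - 5 r + 4 = 0; roots r_1 = 4, r_2 = 1


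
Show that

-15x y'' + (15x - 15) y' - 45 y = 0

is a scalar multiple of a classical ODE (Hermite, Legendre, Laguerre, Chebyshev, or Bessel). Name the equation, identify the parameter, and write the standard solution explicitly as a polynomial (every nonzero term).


All three coefficients share the factor -15; dividing through by -15 gives  x y'' + (1 - x) y' + 3 y = 0.
This matches the Laguerre equation x y'' + (1 - x) y' + n y = 0 with n = 3; the polynomial solution is L_3(x).
With y = sum_k a_k x^k, matching x^k gives (k+1)k a_{k+1} + (k+1) a_{k+1} - k a_k + n a_k = 0, i.e. (k+1)^2 a_{k+1} = (k - n) a_k = (k - 3) a_k. The right side vanishes at k = 3, so the series terminates at degree 3.
Standard normalization L_n(0) = 1 gives a_0 = 1. Work upward with a_{k+1} = (k - 3) a_k / (k+1)^2:
  a_1 = (0 - 3)(1) / 1^2 = -3/1 = -3
  a_2 = (1 - 3)(-3) / 2^2 = 6/4 = 3/2
  a_3 = (2 - 3)(3/2) / 3^2 = (-3/2)/9 = -1/6
Hence L_3(x) = -x^3/6 + 3 x^2/2 - 3 x + 1.

L_3(x); series = -x^3/6 + 3 x^2/2 - 3 x + 1


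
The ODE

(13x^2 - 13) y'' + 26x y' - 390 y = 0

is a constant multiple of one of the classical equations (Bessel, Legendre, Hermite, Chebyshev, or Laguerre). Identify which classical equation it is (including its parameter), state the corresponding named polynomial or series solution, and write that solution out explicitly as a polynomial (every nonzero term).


All three coefficients share the factor -13; dividing through by -13 gives  (1 - x^2) y'' - 2x y' + 30 y = 0.
This matches the Legendre equation (1 - x^2) y'' - 2x y' + n(n+1) y = 0 (note the -2x y' term) with n(n+1) = 30, so n = 5; the polynomial solution is P_5(x).
With y = sum_k a_k x^k, matching x^k gives (k+2)(k+1) a_{k+2} = [k(k+1) - n(n+1)] a_k = (k - 5)(k + 6) a_k. The right side vanishes at k = 5, so the series with the parity of 5 terminates at degree 5.
Standard normalization (P_n(1) = 1): leading coefficient (2n)!/(2^n (n!)^2) = 3628800/(32*14400) = 63/8, so a_5 = 63/8. Work downward with a_k = (k+1)(k+2) a_{k+2} / ((k - 5)(k + 6)):
  a_3 = (4)(5)(63/8) / ((3 - 5)(3 + 6)) = (315/2)/(-18) = -35/4
  a_1 = (2)(3)(-35/4) / ((1 - 5)(1 + 6)) = (-105/2)/(-28) = 15/8
Hence P_5(x) = 63 x^5/8 - 35 x^3/4 + 15 x/8.

P_5(x); series = 63 x^5/8 - 35 x^3/4 + 15 x/8


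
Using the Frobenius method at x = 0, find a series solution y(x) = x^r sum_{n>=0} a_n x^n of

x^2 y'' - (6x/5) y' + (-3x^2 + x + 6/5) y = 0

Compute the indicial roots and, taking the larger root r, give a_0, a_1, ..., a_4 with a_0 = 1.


Write in Frobenius form y'' + (p(x)/x) y' + (q(x)/x^2) y = 0:
  p(x) = -6/5,  q(x) = -3x^2 + x + 6/5.
Indicial equation: r(r-1) + (-6/5) r + (6/5) = 0 -> roots r_1 = 6/5, r_2 = 1.
Take r = r_1 = 6/5. Let y(x) = x^r sum_{n>=0} a_n x^n with a_0 = 1.
Substitute y = x^r sum a_n x^n and match x^{r+n}. The recurrence is
  D(n) a_n + 1 a_{n-1} - 3 a_{n-2} = 0,  where D(n) = (r+n)(r+n-1) + (-6/5)(r+n) + (6/5).
  a_n = [-1 a_{n-1} + 3 a_{n-2}] / D(n).
Since the indicial polynomial factors as (r - r_1)(r - r_2), D(n) = (r_1 + n - r_1)(r_1 + n - r_2) = n(n + 1/5).
Evaluating step by step (a_0 = 1):
  n = 1: D(1) = 1(1 + 1/5) = 6/5; numerator = -1(1) = -1; a_1 = (-1)/(6/5) = -5/6
  n = 2: D(2) = 2(2 + 1/5) = 22/5; numerator = -1(-5/6) + 3(1) = 23/6; a_2 = (23/6)/(22/5) = 115/132
  n = 3: D(3) = 3(3 + 1/5) = 48/5; numerator = -1(115/132) + 3(-5/6) = -445/132; a_3 = (-445/132)/(48/5) = -2225/6336
  n = 4: D(4) = 4(4 + 1/5) = 84/5; numerator = -1(-2225/6336) + 3(115/132) = 18785/6336; a_4 = (18785/6336)/(84/5) = 93925/532224

r = 6/5; a_0 = 1; a_1 = -5/6; a_2 = 115/132; a_3 = -2225/6336; a_4 = 93925/532224


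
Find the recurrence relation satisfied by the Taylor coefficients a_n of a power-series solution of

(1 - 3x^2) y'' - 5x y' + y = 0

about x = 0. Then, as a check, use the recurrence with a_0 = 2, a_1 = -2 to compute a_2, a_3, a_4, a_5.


Substitute y = sum_n a_n x^n.
(1 - 3 x^2) y'' contributes (n+2)(n+1) a_{n+2} - 3 n(n-1) a_n at x^n.
-5 x y'(x) contributes -5 n a_n at x^n.
y(x) contributes 1 a_n at x^n.
Matching x^n: (n+2)(n+1) a_{n+2} + (-3 n(n-1) - 5 n + 1) a_n = 0.
Thus a_{n+2} = (3 n(n-1) + 5 n - 1) / ((n+1)(n+2)) * a_n.

Check with a_0 = 2, a_1 = -2 (apply the recurrence for n = 0, 1, 2, 3): a_0 = 2, a_1 = -2, a_2 = -1, a_3 = -4/3, a_4 = -5/4, a_5 = -32/15.

a_(n+2) = (3 n(n-1) + 5 n - 1) / ((n+1)(n+2)) * a_n; check: a_0 = 2, a_1 = -2, a_2 = -1, a_3 = -4/3, a_4 = -5/4, a_5 = -32/15


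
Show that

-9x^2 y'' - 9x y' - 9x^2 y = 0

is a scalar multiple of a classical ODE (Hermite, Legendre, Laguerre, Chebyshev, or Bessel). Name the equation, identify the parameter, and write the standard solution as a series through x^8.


All three coefficients share the factor -9; dividing through by -9 gives  x^2 y'' + x y' + x^2 y = 0.
This matches the Bessel equation x^2 y'' + x y' + (x^2 - nu^2) y = 0 with nu^2 = 0, so nu = 0; the solution bounded at x = 0 is J_0(x).
Frobenius at x = 0: indicial roots ±nu; for r = nu the recurrence k(k + 2nu) c_k = -c_{k-2} gives the standard series J_nu(x) = sum_{k>=0} (-1)^k / (k! (k+nu)!) (x/2)^(2k+nu). Evaluate the first 5 terms:
  k = 0: (-1)^0 / (0! * 0! * 2^0) x^0 = 1/(1*1*1) x^0 = (1) x^0
  k = 1: (-1)^1 / (1! * 1! * 2^2) x^2 = -1/(1*1*4) x^2 = (-1/4) x^2
  k = 2: (-1)^2 / (2! * 2! * 2^4) x^4 = 1/(2*2*16) x^4 = (1/64) x^4
  k = 3: (-1)^3 / (3! * 3! * 2^6) x^6 = -1/(6*6*64) x^6 = (-1/2304) x^6
  k = 4: (-1)^4 / (4! * 4! * 2^8) x^8 = 1/(24*24*256) x^8 = (1/147456) x^8
Hence J_0(x) = x^8/147456 - x^6/2304 + x^4/64 - x^2/4 + 1 + ....

J_0(x); series = x^8/147456 - x^6/2304 + x^4/64 - x^2/4 + 1


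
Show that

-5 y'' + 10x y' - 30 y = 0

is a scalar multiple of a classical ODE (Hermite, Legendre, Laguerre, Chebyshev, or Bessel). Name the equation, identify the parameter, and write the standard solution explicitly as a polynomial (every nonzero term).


All three coefficients share the factor -5; dividing through by -5 gives  y'' - 2x y' + 6 y = 0.
This matches the Hermite equation y'' - 2x y' + 2n y = 0 with 2n = 6, so n = 3; the polynomial solution is H_3(x).
With y = sum_k a_k x^k, matching x^k gives (k+2)(k+1) a_{k+2} = 2(k - n) a_k = 2(k - 3) a_k. The right side vanishes at k = 3, so the series with the parity of 3 terminates at degree 3.
Standard normalization: leading coefficient of H_n is 2^n, so a_3 = 2^3 = 8. Work downward with a_k = (k+1)(k+2) a_{k+2} / (2(k - n)):
  a_1 = (2)(3)(8) / (2(1 - 3)) = 48/(-4) = -12
Hence H_3(x) = 8 x^3 - 12 x.

H_3(x); series = 8 x^3 - 12 x


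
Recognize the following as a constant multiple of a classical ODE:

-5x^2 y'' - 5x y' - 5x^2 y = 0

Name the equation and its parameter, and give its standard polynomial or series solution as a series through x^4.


All three coefficients share the factor -5; dividing through by -5 gives  x^2 y'' + x y' + x^2 y = 0.
This matches the Bessel equation x^2 y'' + x y' + (x^2 - nu^2) y = 0 with nu^2 = 0, so nu = 0; the solution bounded at x = 0 is J_0(x).
Frobenius at x = 0: indicial roots ±nu; for r = nu the recurrence k(k + 2nu) c_k = -c_{k-2} gives the standard series J_nu(x) = sum_{k>=0} (-1)^k / (k! (k+nu)!) (x/2)^(2k+nu). Evaluate the first 3 terms:
  k = 0: (-1)^0 / (0! * 0! * 2^0) x^0 = 1/(1*1*1) x^0 = (1) x^0
  k = 1: (-1)^1 / (1! * 1! * 2^2) x^2 = -1/(1*1*4) x^2 = (-1/4) x^2
  k = 2: (-1)^2 / (2! * 2! * 2^4) x^4 = 1/(2*2*16) x^4 = (1/64) x^4
Hence J_0(x) = x^4/64 - x^2/4 + 1 + ....

J_0(x); series = x^4/64 - x^2/4 + 1


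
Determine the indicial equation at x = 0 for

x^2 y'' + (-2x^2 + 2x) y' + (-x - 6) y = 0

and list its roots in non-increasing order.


Divide by x^2 to reach normal form y'' + P_1(x) y' + P_2(x) y = 0 with P_1(x) = -2 + 2/x and P_2(x) = -1/x - 6/x^2.
x = 0 is a singular point because the y'-coefficient -2 + 2/x has a pole at x = 0 and the y-coefficient -1/x - 6/x^2 has a pole at x = 0.
It is a regular singular point because x P_1(x) = p(x) = 2 - 2x and x^2 P_2(x) = q(x) = -x - 6 are polynomials, hence analytic at x = 0.
p(0) = 2,  q(0) = -6.
Indicial equation: r(r-1) + p(0) r + q(0) = 0, i.e. r^2 + (p(0) - 1) r + q(0) = 0, i.e. r^2 + 1 r - 6 = 0.
Discriminant: (1)^2 - 4(-6) = 25, so r = (-1 ± 5)/2.
Solving: r_1 = 2, r_2 = -3.

indicial: r^2 + 1 r - 6 = 0; roots r_1 = 2, r_2 = -3


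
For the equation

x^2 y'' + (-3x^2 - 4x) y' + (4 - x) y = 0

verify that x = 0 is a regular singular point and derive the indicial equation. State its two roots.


Divide by x^2 to reach normal form y'' + P_1(x) y' + P_2(x) y = 0 with P_1(x) = -3 - 4/x and P_2(x) = -1/x + 4/x^2.
x = 0 is a singular point because the y'-coefficient -3 - 4/x has a pole at x = 0 and the y-coefficient -1/x + 4/x^2 has a pole at x = 0.
It is a regular singular point because x P_1(x) = p(x) = -3x - 4 and x^2 P_2(x) = q(x) = 4 - x are polynomials, hence analytic at x = 0.
p(0) = -4,  q(0) = 4.
Indicial equation: r(r-1) + p(0) r + q(0) = 0, i.e. r^2 + (p(0) - 1) r + q(0) = 0, i.e. r^2 - 5 r + 4 = 0.
Discriminant: (-5)^2 - 4(4) = 9, so r = (5 ± 3)/2.
Solving: r_1 = 4, r_2 = 1.

indicial: r^2 - 5 r + 4 = 0; roots r_1 = 4, r_2 = 1


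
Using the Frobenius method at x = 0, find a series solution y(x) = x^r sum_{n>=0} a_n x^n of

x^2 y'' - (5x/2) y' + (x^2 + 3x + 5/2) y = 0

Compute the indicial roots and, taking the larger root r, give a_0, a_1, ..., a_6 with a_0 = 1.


Write in Frobenius form y'' + (p(x)/x) y' + (q(x)/x^2) y = 0:
  p(x) = -5/2,  q(x) = x^2 + 3x + 5/2.
Indicial equation: r(r-1) + (-5/2) r + (5/2) = 0 -> roots r_1 = 5/2, r_2 = 1.
Take r = r_1 = 5/2. Let y(x) = x^r sum_{n>=0} a_n x^n with a_0 = 1.
Substitute y = x^r sum a_n x^n and match x^{r+n}. The recurrence is
  D(n) a_n + 3 a_{n-1} + 1 a_{n-2} = 0,  where D(n) = (r+n)(r+n-1) + (-5/2)(r+n) + (5/2).
  a_n = [-3 a_{n-1} - 1 a_{n-2}] / D(n).
Since the indicial polynomial factors as (r - r_1)(r - r_2), D(n) = (r_1 + n - r_1)(r_1 + n - r_2) = n(n + 3/2).
Evaluating step by step (a_0 = 1):
  n = 1: D(1) = 1(1 + 3/2) = 5/2; numerator = -3(1) = -3; a_1 = (-3)/(5/2) = -6/5
  n = 2: D(2) = 2(2 + 3/2) = 7; numerator = -3(-6/5) - 1(1) = 13/5; a_2 = (13/5)/(7) = 13/35
  n = 3: D(3) = 3(3 + 3/2) = 27/2; numerator = -3(13/35) - 1(-6/5) = 3/35; a_3 = (3/35)/(27/2) = 2/315
  n = 4: D(4) = 4(4 + 3/2) = 22; numerator = -3(2/315) - 1(13/35) = -41/105; a_4 = (-41/105)/(22) = -41/2310
  n = 5: D(5) = 5(5 + 3/2) = 65/2; numerator = -3(-41/2310) - 1(2/315) = 65/1386; a_5 = (65/1386)/(65/2) = 1/693
  n = 6: D(6) = 6(6 + 3/2) = 45; numerator = -3(1/693) - 1(-41/2310) = 31/2310; a_6 = (31/2310)/(45) = 31/103950

r = 5/2; a_0 = 1; a_1 = -6/5; a_2 = 13/35; a_3 = 2/315; a_4 = -41/2310; a_5 = 1/693; a_6 = 31/103950


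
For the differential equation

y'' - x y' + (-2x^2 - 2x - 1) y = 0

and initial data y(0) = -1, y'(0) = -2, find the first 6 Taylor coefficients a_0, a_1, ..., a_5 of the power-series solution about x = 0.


Ansatz: y(x) = sum_{n>=0} a_n x^n, so y'(x) = sum_{n>=1} n a_n x^(n-1) and y''(x) = sum_{n>=2} n(n-1) a_n x^(n-2).
Substitute into P(x) y'' + Q(x) y' + R(x) y = 0 with P(x) = 1, Q(x) = -x, R(x) = -2x^2 - 2x - 1, and match powers of x.
Initial conditions: a_0 = -1, a_1 = -2.
Setting the coefficient of each power of x to zero and solving order by order (substituting the coefficients already found):
  x^0: 2 a_2 - a_0 = 0  ->  2 a_2 = a_0 = -1  ->  a_2 = -1/2
  x^1: 6 a_3 - 2 a_1 - 2 a_0 = 0  ->  6 a_3 = 2 a_1 + 2 a_0 = -6  ->  a_3 = -1
  x^2: 12 a_4 - 3 a_2 - 2 a_1 - 2 a_0 = 0  ->  12 a_4 = 3 a_2 + 2 a_1 + 2 a_0 = -15/2  ->  a_4 = -5/8
  x^3: 20 a_5 - 4 a_3 - 2 a_2 - 2 a_1 = 0  ->  20 a_5 = 4 a_3 + 2 a_2 + 2 a_1 = -9  ->  a_5 = -9/20
Truncated series: y(x) = -1 - 2 x - (1/2) x^2 - x^3 - (5/8) x^4 - (9/20) x^5 + O(x^6).

a_0 = -1; a_1 = -2; a_2 = -1/2; a_3 = -1; a_4 = -5/8; a_5 = -9/20


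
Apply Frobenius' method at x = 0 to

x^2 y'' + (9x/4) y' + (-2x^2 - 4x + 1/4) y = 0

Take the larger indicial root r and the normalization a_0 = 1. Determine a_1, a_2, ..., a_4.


Write in Frobenius form y'' + (p(x)/x) y' + (q(x)/x^2) y = 0:
  p(x) = 9/4,  q(x) = -2x^2 - 4x + 1/4.
Indicial equation: r(r-1) + (9/4) r + (1/4) = 0 -> roots r_1 = -1/4, r_2 = -1.
Take r = r_1 = -1/4. Let y(x) = x^r sum_{n>=0} a_n x^n with a_0 = 1.
Substitute y = x^r sum a_n x^n and match x^{r+n}. The recurrence is
  D(n) a_n - 4 a_{n-1} - 2 a_{n-2} = 0,  where D(n) = (r+n)(r+n-1) + (9/4)(r+n) + (1/4).
  a_n = [4 a_{n-1} + 2 a_{n-2}] / D(n).
Since the indicial polynomial factors as (r - r_1)(r - r_2), D(n) = (r_1 + n - r_1)(r_1 + n - r_2) = n(n + 3/4).
Evaluating step by step (a_0 = 1):
  n = 1: D(1) = 1(1 + 3/4) = 7/4; numerator = 4(1) = 4; a_1 = (4)/(7/4) = 16/7
  n = 2: D(2) = 2(2 + 3/4) = 11/2; numerator = 4(16/7) + 2(1) = 78/7; a_2 = (78/7)/(11/2) = 156/77
  n = 3: D(3) = 3(3 + 3/4) = 45/4; numerator = 4(156/77) + 2(16/7) = 976/77; a_3 = (976/77)/(45/4) = 3904/3465
  n = 4: D(4) = 4(4 + 3/4) = 19; numerator = 4(3904/3465) + 2(156/77) = 2696/315; a_4 = (2696/315)/(19) = 2696/5985

r = -1/4; a_0 = 1; a_1 = 16/7; a_2 = 156/77; a_3 = 3904/3465; a_4 = 2696/5985


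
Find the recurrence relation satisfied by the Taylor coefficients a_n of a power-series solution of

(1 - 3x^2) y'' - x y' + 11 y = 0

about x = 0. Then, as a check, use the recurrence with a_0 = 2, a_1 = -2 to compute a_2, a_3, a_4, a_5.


Substitute y = sum_n a_n x^n.
(1 - 3 x^2) y'' contributes (n+2)(n+1) a_{n+2} - 3 n(n-1) a_n at x^n.
-x y'(x) contributes -n a_n at x^n.
11 y(x) contributes 11 a_n at x^n.
Matching x^n: (n+2)(n+1) a_{n+2} + (-3 n(n-1) - n + 11) a_n = 0.
Thus a_{n+2} = (3 n(n-1) + n - 11) / ((n+1)(n+2)) * a_n.

Check with a_0 = 2, a_1 = -2 (apply the recurrence for n = 0, 1, 2, 3): a_0 = 2, a_1 = -2, a_2 = -11, a_3 = 10/3, a_4 = 11/4, a_5 = 5/3.

a_(n+2) = (3 n(n-1) + n - 11) / ((n+1)(n+2)) * a_n; check: a_0 = 2, a_1 = -2, a_2 = -11, a_3 = 10/3, a_4 = 11/4, a_5 = 5/3


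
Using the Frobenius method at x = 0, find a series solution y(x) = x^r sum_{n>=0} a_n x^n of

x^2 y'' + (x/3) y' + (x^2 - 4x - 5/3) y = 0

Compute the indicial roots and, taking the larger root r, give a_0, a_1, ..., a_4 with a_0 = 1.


Write in Frobenius form y'' + (p(x)/x) y' + (q(x)/x^2) y = 0:
  p(x) = 1/3,  q(x) = x^2 - 4x - 5/3.
Indicial equation: r(r-1) + (1/3) r + (-5/3) = 0 -> roots r_1 = 5/3, r_2 = -1.
Take r = r_1 = 5/3. Let y(x) = x^r sum_{n>=0} a_n x^n with a_0 = 1.
Substitute y = x^r sum a_n x^n and match x^{r+n}. The recurrence is
  D(n) a_n - 4 a_{n-1} + 1 a_{n-2} = 0,  where D(n) = (r+n)(r+n-1) + (1/3)(r+n) + (-5/3).
  a_n = [4 a_{n-1} - 1 a_{n-2}] / D(n).
Since the indicial polynomial factors as (r - r_1)(r - r_2), D(n) = (r_1 + n - r_1)(r_1 + n - r_2) = n(n + 8/3).
Evaluating step by step (a_0 = 1):
  n = 1: D(1) = 1(1 + 8/3) = 11/3; numerator = 4(1) = 4; a_1 = (4)/(11/3) = 12/11
  n = 2: D(2) = 2(2 + 8/3) = 28/3; numerator = 4(12/11) - 1(1) = 37/11; a_2 = (37/11)/(28/3) = 111/308
  n = 3: D(3) = 3(3 + 8/3) = 17; numerator = 4(111/308) - 1(12/11) = 27/77; a_3 = (27/77)/(17) = 27/1309
  n = 4: D(4) = 4(4 + 8/3) = 80/3; numerator = 4(27/1309) - 1(111/308) = -1455/5236; a_4 = (-1455/5236)/(80/3) = -873/83776

r = 5/3; a_0 = 1; a_1 = 12/11; a_2 = 111/308; a_3 = 27/1309; a_4 = -873/83776


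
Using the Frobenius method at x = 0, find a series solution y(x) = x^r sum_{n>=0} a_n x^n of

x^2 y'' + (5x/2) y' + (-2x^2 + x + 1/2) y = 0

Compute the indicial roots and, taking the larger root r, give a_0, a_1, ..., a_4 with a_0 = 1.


Write in Frobenius form y'' + (p(x)/x) y' + (q(x)/x^2) y = 0:
  p(x) = 5/2,  q(x) = -2x^2 + x + 1/2.
Indicial equation: r(r-1) + (5/2) r + (1/2) = 0 -> roots r_1 = -1/2, r_2 = -1.
Take r = r_1 = -1/2. Let y(x) = x^r sum_{n>=0} a_n x^n with a_0 = 1.
Substitute y = x^r sum a_n x^n and match x^{r+n}. The recurrence is
  D(n) a_n + 1 a_{n-1} - 2 a_{n-2} = 0,  where D(n) = (r+n)(r+n-1) + (5/2)(r+n) + (1/2).
  a_n = [-1 a_{n-1} + 2 a_{n-2}] / D(n).
Since the indicial polynomial factors as (r - r_1)(r - r_2), D(n) = (r_1 + n - r_1)(r_1 + n - r_2) = n(n + 1/2).
Evaluating step by step (a_0 = 1):
  n = 1: D(1) = 1(1 + 1/2) = 3/2; numerator = -1(1) = -1; a_1 = (-1)/(3/2) = -2/3
  n = 2: D(2) = 2(2 + 1/2) = 5; numerator = -1(-2/3) + 2(1) = 8/3; a_2 = (8/3)/(5) = 8/15
  n = 3: D(3) = 3(3 + 1/2) = 21/2; numerator = -1(8/15) + 2(-2/3) = -28/15; a_3 = (-28/15)/(21/2) = -8/45
  n = 4: D(4) = 4(4 + 1/2) = 18; numerator = -1(-8/45) + 2(8/15) = 56/45; a_4 = (56/45)/(18) = 28/405

r = -1/2; a_0 = 1; a_1 = -2/3; a_2 = 8/15; a_3 = -8/45; a_4 = 28/405


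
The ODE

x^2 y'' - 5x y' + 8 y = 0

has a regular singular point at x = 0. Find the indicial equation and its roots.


Divide by x^2 to reach normal form y'' + P_1(x) y' + P_2(x) y = 0 with P_1(x) = -5/x and P_2(x) = 8/x^2.
x = 0 is a singular point because the y'-coefficient -5/x has a pole at x = 0 and the y-coefficient 8/x^2 has a pole at x = 0.
It is a regular singular point because x P_1(x) = p(x) = -5 and x^2 P_2(x) = q(x) = 8 are polynomials, hence analytic at x = 0.
p(0) = -5,  q(0) = 8.
Indicial equation: r(r-1) + p(0) r + q(0) = 0, i.e. r^2 + (p(0) - 1) r + q(0) = 0, i.e. r^2 - 6 r + 8 = 0.
Discriminant: (-6)^2 - 4(8) = 4, so r = (6 ± 2)/2.
Solving: r_1 = 4, r_2 = 2.

indicial: r^2 - 6 r + 8 = 0; roots r_1 = 4, r_2 = 2


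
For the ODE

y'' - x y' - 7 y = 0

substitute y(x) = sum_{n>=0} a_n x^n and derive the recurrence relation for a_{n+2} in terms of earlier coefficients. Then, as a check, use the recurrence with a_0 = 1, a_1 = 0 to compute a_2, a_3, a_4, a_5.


Substitute y = sum_n a_n x^n.
y''(x) has coefficient (n+2)(n+1) a_{n+2} at x^n;
-x y'(x) has coefficient -n a_n at x^n (shift);
-7 y(x) has coefficient -7 a_n at x^n.
Matching x^n: (n+2)(n+1) a_{n+2} + (-n - 7) a_n = 0.
Thus a_{n+2} = (n + 7) / ((n+1)(n+2)) * a_n.

Check with a_0 = 1, a_1 = 0 (apply the recurrence for n = 0, 1, 2, 3): a_0 = 1, a_1 = 0, a_2 = 7/2, a_3 = 0, a_4 = 21/8, a_5 = 0.

a_(n+2) = (n + 7) / ((n+1)(n+2)) * a_n; check: a_0 = 1, a_1 = 0, a_2 = 7/2, a_3 = 0, a_4 = 21/8, a_5 = 0


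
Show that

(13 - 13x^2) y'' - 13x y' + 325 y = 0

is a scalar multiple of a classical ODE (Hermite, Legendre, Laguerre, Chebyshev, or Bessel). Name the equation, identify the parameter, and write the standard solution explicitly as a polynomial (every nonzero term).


All three coefficients share the factor 13; dividing through by 13 gives  (1 - x^2) y'' - x y' + 25 y = 0.
This matches the Chebyshev equation (1 - x^2) y'' - x y' + n^2 y = 0 (note the -x y' term, not -2x y') with n^2 = 25, so n = 5; the polynomial solution is T_5(x).
With y = sum_k a_k x^k, matching x^k gives (k+2)(k+1) a_{k+2} = (k^2 - n^2) a_k = (k - 5)(k + 5) a_k. The right side vanishes at k = 5, so the series with the parity of 5 terminates at degree 5.
Standard normalization: leading coefficient of T_n is 2^(n-1), so a_5 = 2^4 = 16. Work downward with a_k = (k+1)(k+2) a_{k+2} / ((k - 5)(k + 5)):
  a_3 = (4)(5)(16) / ((3 - 5)(3 + 5)) = 320/(-16) = -20
  a_1 = (2)(3)(-20) / ((1 - 5)(1 + 5)) = -120/(-24) = 5
Hence T_5(x) = 16 x^5 - 20 x^3 + 5 x.

T_5(x); series = 16 x^5 - 20 x^3 + 5 x


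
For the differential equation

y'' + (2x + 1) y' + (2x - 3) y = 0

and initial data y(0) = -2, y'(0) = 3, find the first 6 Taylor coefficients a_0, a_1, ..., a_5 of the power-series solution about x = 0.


Ansatz: y(x) = sum_{n>=0} a_n x^n, so y'(x) = sum_{n>=1} n a_n x^(n-1) and y''(x) = sum_{n>=2} n(n-1) a_n x^(n-2).
Substitute into P(x) y'' + Q(x) y' + R(x) y = 0 with P(x) = 1, Q(x) = 2x + 1, R(x) = 2x - 3, and match powers of x.
Initial conditions: a_0 = -2, a_1 = 3.
Setting the coefficient of each power of x to zero and solving order by order (substituting the coefficients already found):
  x^0: 2 a_2 + a_1 - 3 a_0 = 0  ->  2 a_2 = -a_1 + 3 a_0 = -9  ->  a_2 = -9/2
  x^1: 6 a_3 + 2 a_2 - a_1 + 2 a_0 = 0  ->  6 a_3 = -2 a_2 + a_1 - 2 a_0 = 16  ->  a_3 = 8/3
  x^2: 12 a_4 + 3 a_3 + a_2 + 2 a_1 = 0  ->  12 a_4 = -3 a_3 - a_2 - 2 a_1 = -19/2  ->  a_4 = -19/24
  x^3: 20 a_5 + 4 a_4 + 3 a_3 + 2 a_2 = 0  ->  20 a_5 = -4 a_4 - 3 a_3 - 2 a_2 = 25/6  ->  a_5 = 5/24
Truncated series: y(x) = -2 + 3 x - (9/2) x^2 + (8/3) x^3 - (19/24) x^4 + (5/24) x^5 + O(x^6).

a_0 = -2; a_1 = 3; a_2 = -9/2; a_3 = 8/3; a_4 = -19/24; a_5 = 5/24


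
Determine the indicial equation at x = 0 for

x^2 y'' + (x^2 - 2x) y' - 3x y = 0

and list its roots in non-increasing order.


Divide by x^2 to reach normal form y'' + P_1(x) y' + P_2(x) y = 0 with P_1(x) = 1 - 2/x and P_2(x) = -3/x.
x = 0 is a singular point because the y'-coefficient 1 - 2/x has a pole at x = 0 and the y-coefficient -3/x has a pole at x = 0.
It is a regular singular point because x P_1(x) = p(x) = x - 2 and x^2 P_2(x) = q(x) = -3x are polynomials, hence analytic at x = 0.
p(0) = -2,  q(0) = 0.
Indicial equation: r(r-1) + p(0) r + q(0) = 0, i.e. r^2 + (p(0) - 1) r + q(0) = 0, i.e. r^2 - 3 r = 0.
Discriminant: (-3)^2 - 4(0) = 9, so r = (3 ± 3)/2.
Solving: r_1 = 3, r_2 = 0.

indicial: r^2 - 3 r = 0; roots r_1 = 3, r_2 = 0


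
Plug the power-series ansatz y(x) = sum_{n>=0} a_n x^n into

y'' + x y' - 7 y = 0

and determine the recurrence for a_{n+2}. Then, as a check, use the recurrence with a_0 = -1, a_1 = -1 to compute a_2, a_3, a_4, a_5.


Substitute y = sum_n a_n x^n.
y''(x) has coefficient (n+2)(n+1) a_{n+2} at x^n;
x y'(x) has coefficient n a_n at x^n (shift);
-7 y(x) has coefficient -7 a_n at x^n.
Matching x^n: (n+2)(n+1) a_{n+2} + (n - 7) a_n = 0.
Thus a_{n+2} = (-n + 7) / ((n+1)(n+2)) * a_n.

Check with a_0 = -1, a_1 = -1 (apply the recurrence for n = 0, 1, 2, 3): a_0 = -1, a_1 = -1, a_2 = -7/2, a_3 = -1, a_4 = -35/24, a_5 = -1/5.

a_(n+2) = (-n + 7) / ((n+1)(n+2)) * a_n; check: a_0 = -1, a_1 = -1, a_2 = -7/2, a_3 = -1, a_4 = -35/24, a_5 = -1/5


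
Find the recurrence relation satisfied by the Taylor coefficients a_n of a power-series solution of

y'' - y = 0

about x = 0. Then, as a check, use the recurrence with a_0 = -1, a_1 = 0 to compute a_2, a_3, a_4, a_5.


Substitute y = sum_n a_n x^n into y'' + (const) y = 0.
y''(x) = sum_{n>=0} (n+2)(n+1) a_{n+2} x^n.
The ODE becomes sum_n [(n+2)(n+1) a_{n+2} - 1 a_n] x^n = 0.
Setting each coefficient to zero gives the recurrence:
  (n+2)(n+1) a_{n+2} - 1 a_n = 0,
  a_{n+2} = 1 / ((n+1)(n+2)) a_n.

Check with a_0 = -1, a_1 = 0 (apply the recurrence for n = 0, 1, 2, 3): a_0 = -1, a_1 = 0, a_2 = -1/2, a_3 = 0, a_4 = -1/24, a_5 = 0.

a_{n+2} = 1/((n+1)(n+2)) * a_n; check: a_0 = -1, a_1 = 0, a_2 = -1/2, a_3 = 0, a_4 = -1/24, a_5 = 0


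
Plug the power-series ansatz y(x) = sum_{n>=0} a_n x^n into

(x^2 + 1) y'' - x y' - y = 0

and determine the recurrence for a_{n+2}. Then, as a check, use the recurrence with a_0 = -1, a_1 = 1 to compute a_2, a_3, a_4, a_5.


Substitute y = sum_n a_n x^n.
(1 + 1 x^2) y'' contributes (n+2)(n+1) a_{n+2} + n(n-1) a_n at x^n.
-x y'(x) contributes -n a_n at x^n.
-y(x) contributes -1 a_n at x^n.
Matching x^n: (n+2)(n+1) a_{n+2} + (n(n-1) - n - 1) a_n = 0.
Thus a_{n+2} = (-n(n-1) + n + 1) / ((n+1)(n+2)) * a_n.

Check with a_0 = -1, a_1 = 1 (apply the recurrence for n = 0, 1, 2, 3): a_0 = -1, a_1 = 1, a_2 = -1/2, a_3 = 1/3, a_4 = -1/24, a_5 = -1/30.

a_(n+2) = (-n(n-1) + n + 1) / ((n+1)(n+2)) * a_n; check: a_0 = -1, a_1 = 1, a_2 = -1/2, a_3 = 1/3, a_4 = -1/24, a_5 = -1/30


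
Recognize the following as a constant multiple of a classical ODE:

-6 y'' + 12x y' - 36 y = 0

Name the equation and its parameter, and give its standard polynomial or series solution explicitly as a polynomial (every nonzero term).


All three coefficients share the factor -6; dividing through by -6 gives  y'' - 2x y' + 6 y = 0.
This matches the Hermite equation y'' - 2x y' + 2n y = 0 with 2n = 6, so n = 3; the polynomial solution is H_3(x).
With y = sum_k a_k x^k, matching x^k gives (k+2)(k+1) a_{k+2} = 2(k - n) a_k = 2(k - 3) a_k. The right side vanishes at k = 3, so the series with the parity of 3 terminates at degree 3.
Standard normalization: leading coefficient of H_n is 2^n, so a_3 = 2^3 = 8. Work downward with a_k = (k+1)(k+2) a_{k+2} / (2(k - n)):
  a_1 = (2)(3)(8) / (2(1 - 3)) = 48/(-4) = -12
Hence H_3(x) = 8 x^3 - 12 x.

H_3(x); series = 8 x^3 - 12 x


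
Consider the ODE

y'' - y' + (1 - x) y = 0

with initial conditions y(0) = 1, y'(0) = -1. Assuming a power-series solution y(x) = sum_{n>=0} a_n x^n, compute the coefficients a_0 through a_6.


Ansatz: y(x) = sum_{n>=0} a_n x^n, so y'(x) = sum_{n>=1} n a_n x^(n-1) and y''(x) = sum_{n>=2} n(n-1) a_n x^(n-2).
Substitute into P(x) y'' + Q(x) y' + R(x) y = 0 with P(x) = 1, Q(x) = -1, R(x) = 1 - x, and match powers of x.
Initial conditions: a_0 = 1, a_1 = -1.
Setting the coefficient of each power of x to zero and solving order by order (substituting the coefficients already found):
  x^0: 2 a_2 - a_1 + a_0 = 0  ->  2 a_2 = a_1 - a_0 = -2  ->  a_2 = -1
  x^1: 6 a_3 - 2 a_2 + a_1 - a_0 = 0  ->  6 a_3 = 2 a_2 - a_1 + a_0 = 0  ->  a_3 = 0
  x^2: 12 a_4 - 3 a_3 + a_2 - a_1 = 0  ->  12 a_4 = 3 a_3 - a_2 + a_1 = 0  ->  a_4 = 0
  x^3: 20 a_5 - 4 a_4 + a_3 - a_2 = 0  ->  20 a_5 = 4 a_4 - a_3 + a_2 = -1  ->  a_5 = -1/20
  x^4: 30 a_6 - 5 a_5 + a_4 - a_3 = 0  ->  30 a_6 = 5 a_5 - a_4 + a_3 = -1/4  ->  a_6 = -1/120
Truncated series: y(x) = 1 - x - x^2 - (1/20) x^5 - (1/120) x^6 + O(x^7).

a_0 = 1; a_1 = -1; a_2 = -1; a_3 = 0; a_4 = 0; a_5 = -1/20; a_6 = -1/120


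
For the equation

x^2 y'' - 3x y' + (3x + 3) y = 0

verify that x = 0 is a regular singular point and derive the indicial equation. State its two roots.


Divide by x^2 to reach normal form y'' + P_1(x) y' + P_2(x) y = 0 with P_1(x) = -3/x and P_2(x) = 3/x + 3/x^2.
x = 0 is a singular point because the y'-coefficient -3/x has a pole at x = 0 and the y-coefficient 3/x + 3/x^2 has a pole at x = 0.
It is a regular singular point because x P_1(x) = p(x) = -3 and x^2 P_2(x) = q(x) = 3x + 3 are polynomials, hence analytic at x = 0.
p(0) = -3,  q(0) = 3.
Indicial equation: r(r-1) + p(0) r + q(0) = 0, i.e. r^2 + (p(0) - 1) r + q(0) = 0, i.e. r^2 - 4 r + 3 = 0.
Discriminant: (-4)^2 - 4(3) = 4, so r = (4 ± 2)/2.
Solving: r_1 = 3, r_2 = 1.

indicial: r^2 - 4 r + 3 = 0; roots r_1 = 3, r_2 = 1


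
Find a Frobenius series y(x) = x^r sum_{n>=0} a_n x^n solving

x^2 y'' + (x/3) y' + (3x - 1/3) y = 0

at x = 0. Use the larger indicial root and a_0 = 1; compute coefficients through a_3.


Write in Frobenius form y'' + (p(x)/x) y' + (q(x)/x^2) y = 0:
  p(x) = 1/3,  q(x) = 3x - 1/3.
Indicial equation: r(r-1) + (1/3) r + (-1/3) = 0 -> roots r_1 = 1, r_2 = -1/3.
Take r = r_1 = 1. Let y(x) = x^r sum_{n>=0} a_n x^n with a_0 = 1.
Substitute y = x^r sum a_n x^n and match x^{r+n}. The recurrence is
  D(n) a_n + 3 a_{n-1} = 0,  where D(n) = (r+n)(r+n-1) + (1/3)(r+n) + (-1/3).
  a_n = -3 / D(n) * a_{n-1}.
Since the indicial polynomial factors as (r - r_1)(r - r_2), D(n) = (r_1 + n - r_1)(r_1 + n - r_2) = n(n + 4/3).
Evaluating step by step (a_0 = 1):
  n = 1: D(1) = 1(1 + 4/3) = 7/3; numerator = -3(1) = -3; a_1 = (-3)/(7/3) = -9/7
  n = 2: D(2) = 2(2 + 4/3) = 20/3; numerator = -3(-9/7) = 27/7; a_2 = (27/7)/(20/3) = 81/140
  n = 3: D(3) = 3(3 + 4/3) = 13; numerator = -3(81/140) = -243/140; a_3 = (-243/140)/(13) = -243/1820

r = 1; a_0 = 1; a_1 = -9/7; a_2 = 81/140; a_3 = -243/1820


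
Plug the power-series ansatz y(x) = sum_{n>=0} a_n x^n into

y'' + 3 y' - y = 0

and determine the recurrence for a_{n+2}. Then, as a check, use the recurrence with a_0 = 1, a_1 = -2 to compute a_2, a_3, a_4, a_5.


Substitute y = sum_n a_n x^n.
y''(x) has coefficient (n+2)(n+1) a_{n+2} at x^n;
3 y'(x) has coefficient 3 (n+1) a_{n+1} at x^n;
-y(x) has coefficient -1 a_n at x^n.
Matching x^n: (n+2)(n+1) a_{n+2} + 3 (n+1) a_{n+1} - 1 a_n = 0.
Thus a_{n+2} = [-3 (n+1) a_{n+1} + 1 a_n] / ((n+1)(n+2)).

Check with a_0 = 1, a_1 = -2 (apply the recurrence for n = 0, 1, 2, 3): a_0 = 1, a_1 = -2, a_2 = 7/2, a_3 = -23/6, a_4 = 19/6, a_5 = -251/120.

a_(n+2) = [-3 (n+1) a_(n+1) + 1 a_n] / ((n+1)(n+2)); check: a_0 = 1, a_1 = -2, a_2 = 7/2, a_3 = -23/6, a_4 = 19/6, a_5 = -251/120


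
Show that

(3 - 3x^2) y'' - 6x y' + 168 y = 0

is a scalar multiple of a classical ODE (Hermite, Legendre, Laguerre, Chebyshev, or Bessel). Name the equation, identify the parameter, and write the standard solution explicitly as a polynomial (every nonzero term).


All three coefficients share the factor 3; dividing through by 3 gives  (1 - x^2) y'' - 2x y' + 56 y = 0.
This matches the Legendre equation (1 - x^2) y'' - 2x y' + n(n+1) y = 0 (note the -2x y' term) with n(n+1) = 56, so n = 7; the polynomial solution is P_7(x).
With y = sum_k a_k x^k, matching x^k gives (k+2)(k+1) a_{k+2} = [k(k+1) - n(n+1)] a_k = (k - 7)(k + 8) a_k. The right side vanishes at k = 7, so the series with the parity of 7 terminates at degree 7.
Standard normalization (P_n(1) = 1): leading coefficient (2n)!/(2^n (n!)^2) = 87178291200/(128*25401600) = 429/16, so a_7 = 429/16. Work downward with a_k = (k+1)(k+2) a_{k+2} / ((k - 7)(k + 8)):
  a_5 = (6)(7)(429/16) / ((5 - 7)(5 + 8)) = (9009/8)/(-26) = -693/16
  a_3 = (4)(5)(-693/16) / ((3 - 7)(3 + 8)) = (-3465/4)/(-44) = 315/16
  a_1 = (2)(3)(315/16) / ((1 - 7)(1 + 8)) = (945/8)/(-54) = -35/16
Hence P_7(x) = 429 x^7/16 - 693 x^5/16 + 315 x^3/16 - 35 x/16.

P_7(x); series = 429 x^7/16 - 693 x^5/16 + 315 x^3/16 - 35 x/16


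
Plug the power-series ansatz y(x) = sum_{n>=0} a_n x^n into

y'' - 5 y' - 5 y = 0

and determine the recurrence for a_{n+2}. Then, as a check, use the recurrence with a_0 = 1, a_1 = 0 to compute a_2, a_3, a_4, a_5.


Substitute y = sum_n a_n x^n.
y''(x) has coefficient (n+2)(n+1) a_{n+2} at x^n;
-5 y'(x) has coefficient -5 (n+1) a_{n+1} at x^n;
-5 y(x) has coefficient -5 a_n at x^n.
Matching x^n: (n+2)(n+1) a_{n+2} - 5 (n+1) a_{n+1} - 5 a_n = 0.
Thus a_{n+2} = [5 (n+1) a_{n+1} + 5 a_n] / ((n+1)(n+2)).

Check with a_0 = 1, a_1 = 0 (apply the recurrence for n = 0, 1, 2, 3): a_0 = 1, a_1 = 0, a_2 = 5/2, a_3 = 25/6, a_4 = 25/4, a_5 = 175/24.

a_(n+2) = [5 (n+1) a_(n+1) + 5 a_n] / ((n+1)(n+2)); check: a_0 = 1, a_1 = 0, a_2 = 5/2, a_3 = 25/6, a_4 = 25/4, a_5 = 175/24


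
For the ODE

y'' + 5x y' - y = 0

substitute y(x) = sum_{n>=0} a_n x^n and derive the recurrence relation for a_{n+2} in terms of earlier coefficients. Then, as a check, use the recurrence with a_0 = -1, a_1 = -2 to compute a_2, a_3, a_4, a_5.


Substitute y = sum_n a_n x^n.
y''(x) has coefficient (n+2)(n+1) a_{n+2} at x^n;
5 x y'(x) has coefficient 5 n a_n at x^n (shift);
-y(x) has coefficient -1 a_n at x^n.
Matching x^n: (n+2)(n+1) a_{n+2} + (5n - 1) a_n = 0.
Thus a_{n+2} = (-5n + 1) / ((n+1)(n+2)) * a_n.

Check with a_0 = -1, a_1 = -2 (apply the recurrence for n = 0, 1, 2, 3): a_0 = -1, a_1 = -2, a_2 = -1/2, a_3 = 4/3, a_4 = 3/8, a_5 = -14/15.

a_(n+2) = (-5n + 1) / ((n+1)(n+2)) * a_n; check: a_0 = -1, a_1 = -2, a_2 = -1/2, a_3 = 4/3, a_4 = 3/8, a_5 = -14/15


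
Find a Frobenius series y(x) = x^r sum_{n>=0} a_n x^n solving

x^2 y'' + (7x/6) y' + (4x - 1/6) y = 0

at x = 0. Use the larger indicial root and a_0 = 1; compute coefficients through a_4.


Write in Frobenius form y'' + (p(x)/x) y' + (q(x)/x^2) y = 0:
  p(x) = 7/6,  q(x) = 4x - 1/6.
Indicial equation: r(r-1) + (7/6) r + (-1/6) = 0 -> roots r_1 = 1/3, r_2 = -1/2.
Take r = r_1 = 1/3. Let y(x) = x^r sum_{n>=0} a_n x^n with a_0 = 1.
Substitute y = x^r sum a_n x^n and match x^{r+n}. The recurrence is
  D(n) a_n + 4 a_{n-1} = 0,  where D(n) = (r+n)(r+n-1) + (7/6)(r+n) + (-1/6).
  a_n = -4 / D(n) * a_{n-1}.
Since the indicial polynomial factors as (r - r_1)(r - r_2), D(n) = (r_1 + n - r_1)(r_1 + n - r_2) = n(n + 5/6).
Evaluating step by step (a_0 = 1):
  n = 1: D(1) = 1(1 + 5/6) = 11/6; numerator = -4(1) = -4; a_1 = (-4)/(11/6) = -24/11
  n = 2: D(2) = 2(2 + 5/6) = 17/3; numerator = -4(-24/11) = 96/11; a_2 = (96/11)/(17/3) = 288/187
  n = 3: D(3) = 3(3 + 5/6) = 23/2; numerator = -4(288/187) = -1152/187; a_3 = (-1152/187)/(23/2) = -2304/4301
  n = 4: D(4) = 4(4 + 5/6) = 58/3; numerator = -4(-2304/4301) = 9216/4301; a_4 = (9216/4301)/(58/3) = 13824/124729

r = 1/3; a_0 = 1; a_1 = -24/11; a_2 = 288/187; a_3 = -2304/4301; a_4 = 13824/124729


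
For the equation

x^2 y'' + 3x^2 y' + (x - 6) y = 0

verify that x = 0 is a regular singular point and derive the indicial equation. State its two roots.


Divide by x^2 to reach normal form y'' + P_1(x) y' + P_2(x) y = 0 with P_1(x) = 3 and P_2(x) = 1/x - 6/x^2.
x = 0 is a singular point because the y-coefficient 1/x - 6/x^2 has a pole at x = 0.
It is a regular singular point because x P_1(x) = p(x) = 3x and x^2 P_2(x) = q(x) = x - 6 are polynomials, hence analytic at x = 0.
p(0) = 0,  q(0) = -6.
Indicial equation: r(r-1) + p(0) r + q(0) = 0, i.e. r^2 + (p(0) - 1) r + q(0) = 0, i.e. r^2 - 1 r - 6 = 0.
Discriminant: (-1)^2 - 4(-6) = 25, so r = (1 ± 5)/2.
Solving: r_1 = 3, r_2 = -2.

indicial: r^2 - 1 r - 6 = 0; roots r_1 = 3, r_2 = -2


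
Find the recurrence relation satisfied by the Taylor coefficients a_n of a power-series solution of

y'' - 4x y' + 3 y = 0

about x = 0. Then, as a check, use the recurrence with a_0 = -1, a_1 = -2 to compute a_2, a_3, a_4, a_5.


Substitute y = sum_n a_n x^n.
y''(x) has coefficient (n+2)(n+1) a_{n+2} at x^n;
-4 x y'(x) has coefficient -4 n a_n at x^n (shift);
3 y(x) has coefficient 3 a_n at x^n.
Matching x^n: (n+2)(n+1) a_{n+2} + (-4n + 3) a_n = 0.
Thus a_{n+2} = (4n - 3) / ((n+1)(n+2)) * a_n.

Check with a_0 = -1, a_1 = -2 (apply the recurrence for n = 0, 1, 2, 3): a_0 = -1, a_1 = -2, a_2 = 3/2, a_3 = -1/3, a_4 = 5/8, a_5 = -3/20.

a_(n+2) = (4n - 3) / ((n+1)(n+2)) * a_n; check: a_0 = -1, a_1 = -2, a_2 = 3/2, a_3 = -1/3, a_4 = 5/8, a_5 = -3/20


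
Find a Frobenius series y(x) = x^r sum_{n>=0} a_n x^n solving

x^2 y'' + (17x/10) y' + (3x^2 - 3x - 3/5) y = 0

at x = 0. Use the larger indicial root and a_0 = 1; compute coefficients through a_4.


Write in Frobenius form y'' + (p(x)/x) y' + (q(x)/x^2) y = 0:
  p(x) = 17/10,  q(x) = 3x^2 - 3x - 3/5.
Indicial equation: r(r-1) + (17/10) r + (-3/5) = 0 -> roots r_1 = 1/2, r_2 = -6/5.
Take r = r_1 = 1/2. Let y(x) = x^r sum_{n>=0} a_n x^n with a_0 = 1.
Substitute y = x^r sum a_n x^n and match x^{r+n}. The recurrence is
  D(n) a_n - 3 a_{n-1} + 3 a_{n-2} = 0,  where D(n) = (r+n)(r+n-1) + (17/10)(r+n) + (-3/5).
  a_n = [3 a_{n-1} - 3 a_{n-2}] / D(n).
Since the indicial polynomial factors as (r - r_1)(r - r_2), D(n) = (r_1 + n - r_1)(r_1 + n - r_2) = n(n + 17/10).
Evaluating step by step (a_0 = 1):
  n = 1: D(1) = 1(1 + 17/10) = 27/10; numerator = 3(1) = 3; a_1 = (3)/(27/10) = 10/9
  n = 2: D(2) = 2(2 + 17/10) = 37/5; numerator = 3(10/9) - 3(1) = 1/3; a_2 = (1/3)/(37/5) = 5/111
  n = 3: D(3) = 3(3 + 17/10) = 141/10; numerator = 3(5/111) - 3(10/9) = -355/111; a_3 = (-355/111)/(141/10) = -3550/15651
  n = 4: D(4) = 4(4 + 17/10) = 114/5; numerator = 3(-3550/15651) - 3(5/111) = -115/141; a_4 = (-115/141)/(114/5) = -575/16074

r = 1/2; a_0 = 1; a_1 = 10/9; a_2 = 5/111; a_3 = -3550/15651; a_4 = -575/16074
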